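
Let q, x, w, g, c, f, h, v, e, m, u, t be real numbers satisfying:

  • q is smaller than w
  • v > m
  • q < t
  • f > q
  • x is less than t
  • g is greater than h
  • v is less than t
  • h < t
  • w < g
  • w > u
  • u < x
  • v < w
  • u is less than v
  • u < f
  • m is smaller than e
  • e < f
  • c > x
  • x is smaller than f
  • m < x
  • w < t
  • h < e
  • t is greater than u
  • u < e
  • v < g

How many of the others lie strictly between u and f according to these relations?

2

The relations place u below f. An element lies strictly between them when it is forced above u and also forced below f.
Above u: {v, x, e, w, g, t, c}. Below f: {m, h, x, e, q}.
Intersection: {x, e} — 2.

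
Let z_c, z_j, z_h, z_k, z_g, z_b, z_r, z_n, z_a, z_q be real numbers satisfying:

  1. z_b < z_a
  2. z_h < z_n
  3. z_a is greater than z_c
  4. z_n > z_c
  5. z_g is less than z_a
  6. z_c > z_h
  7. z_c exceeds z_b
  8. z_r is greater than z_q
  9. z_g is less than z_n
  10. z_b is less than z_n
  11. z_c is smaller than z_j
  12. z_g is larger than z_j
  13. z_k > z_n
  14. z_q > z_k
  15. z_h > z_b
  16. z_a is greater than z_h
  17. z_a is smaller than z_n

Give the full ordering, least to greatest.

Nothing is placed below z_b, so it is least; from there z_b < z_h; z_h < z_c; z_c < z_j; z_j < z_g; z_g < z_a; z_a < z_n; z_n < z_k; z_k < z_q; z_q < z_r, each given directly.

z_b < z_h < z_c < z_j < z_g < z_a < z_n < z_k < z_q < z_r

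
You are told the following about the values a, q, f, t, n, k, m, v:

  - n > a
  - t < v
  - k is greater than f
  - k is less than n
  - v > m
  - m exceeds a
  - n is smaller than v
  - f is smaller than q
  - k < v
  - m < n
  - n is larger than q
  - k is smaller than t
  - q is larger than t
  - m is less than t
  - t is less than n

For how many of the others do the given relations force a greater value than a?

5

Directly above a: m, n.
One step further: t, v (4 so far).
One step further: q (5 so far).
No other element is forced above a by the given relations, so the count is 5.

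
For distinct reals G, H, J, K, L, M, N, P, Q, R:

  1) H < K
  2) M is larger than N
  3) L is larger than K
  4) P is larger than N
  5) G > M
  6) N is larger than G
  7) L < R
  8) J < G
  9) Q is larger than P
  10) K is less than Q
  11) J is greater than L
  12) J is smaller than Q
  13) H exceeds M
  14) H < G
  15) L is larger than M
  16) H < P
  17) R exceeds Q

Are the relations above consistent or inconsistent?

We have N < M stated directly, yet also M < H < K < L < J < G < N by chaining the others — so M < N. Contradiction.

inconsistent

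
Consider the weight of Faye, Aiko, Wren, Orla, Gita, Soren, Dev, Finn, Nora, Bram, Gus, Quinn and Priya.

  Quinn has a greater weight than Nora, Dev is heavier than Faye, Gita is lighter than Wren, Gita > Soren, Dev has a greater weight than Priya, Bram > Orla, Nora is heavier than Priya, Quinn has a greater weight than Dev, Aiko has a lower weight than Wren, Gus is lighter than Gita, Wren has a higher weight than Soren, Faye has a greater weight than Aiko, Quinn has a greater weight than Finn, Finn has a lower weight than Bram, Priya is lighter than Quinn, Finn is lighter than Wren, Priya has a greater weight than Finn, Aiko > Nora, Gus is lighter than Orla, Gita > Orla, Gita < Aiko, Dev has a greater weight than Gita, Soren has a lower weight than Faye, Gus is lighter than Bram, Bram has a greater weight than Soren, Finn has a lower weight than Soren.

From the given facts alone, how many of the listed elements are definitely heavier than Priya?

6

The elements the relations force above Priya are Nora, Aiko, Wren, Faye, Dev, Quinn — no chain reaches any other.
That is 6.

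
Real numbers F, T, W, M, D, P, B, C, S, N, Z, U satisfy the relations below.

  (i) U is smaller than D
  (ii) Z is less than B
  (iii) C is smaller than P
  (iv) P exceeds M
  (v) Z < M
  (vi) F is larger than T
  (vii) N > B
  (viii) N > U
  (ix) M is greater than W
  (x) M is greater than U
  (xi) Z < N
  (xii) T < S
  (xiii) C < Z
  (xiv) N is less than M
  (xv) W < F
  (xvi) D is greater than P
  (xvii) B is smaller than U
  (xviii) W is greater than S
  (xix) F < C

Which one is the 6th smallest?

Chaining the given pairs: T < S < W < F < C < Z < B < U < N < M < P < D.
The 6th smallest is Z.

Z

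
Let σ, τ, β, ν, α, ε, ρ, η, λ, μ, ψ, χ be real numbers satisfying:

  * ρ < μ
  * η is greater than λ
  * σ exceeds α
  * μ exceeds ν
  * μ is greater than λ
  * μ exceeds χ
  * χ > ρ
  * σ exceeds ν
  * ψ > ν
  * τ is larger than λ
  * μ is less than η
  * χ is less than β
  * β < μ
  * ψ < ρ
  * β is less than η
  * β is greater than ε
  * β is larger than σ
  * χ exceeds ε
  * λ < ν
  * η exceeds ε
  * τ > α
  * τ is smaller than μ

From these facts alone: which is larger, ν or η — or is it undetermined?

η

Following the relations from ν: ν < ψ < ρ < χ < β < μ < η.
So η is larger.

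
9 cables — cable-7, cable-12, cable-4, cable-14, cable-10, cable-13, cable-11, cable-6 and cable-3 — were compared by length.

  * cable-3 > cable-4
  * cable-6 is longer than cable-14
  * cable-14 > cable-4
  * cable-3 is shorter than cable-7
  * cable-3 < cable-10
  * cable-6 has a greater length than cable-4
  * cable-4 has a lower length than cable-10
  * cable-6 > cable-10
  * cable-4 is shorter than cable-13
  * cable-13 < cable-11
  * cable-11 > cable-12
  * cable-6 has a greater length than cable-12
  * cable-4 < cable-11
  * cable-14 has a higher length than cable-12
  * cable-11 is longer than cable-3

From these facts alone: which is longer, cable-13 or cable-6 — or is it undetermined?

undetermined

Following every chain through cable-13: above cable-13 we get cable-11; below cable-13 we get cable-4.
cable-6 is not reached, and no chain runs the other way from cable-6 to cable-13.
So the given relations leave the order of cable-13 and cable-6 undetermined.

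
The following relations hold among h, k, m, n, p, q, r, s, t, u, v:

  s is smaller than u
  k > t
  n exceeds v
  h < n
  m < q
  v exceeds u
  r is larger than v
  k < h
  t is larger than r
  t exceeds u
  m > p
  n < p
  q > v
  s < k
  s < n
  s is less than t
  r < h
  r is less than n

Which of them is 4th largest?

Piecing the relations together gives one ordering: s < u < v < r < t < k < h < n < p < m < q.
The 4th largest is n.

n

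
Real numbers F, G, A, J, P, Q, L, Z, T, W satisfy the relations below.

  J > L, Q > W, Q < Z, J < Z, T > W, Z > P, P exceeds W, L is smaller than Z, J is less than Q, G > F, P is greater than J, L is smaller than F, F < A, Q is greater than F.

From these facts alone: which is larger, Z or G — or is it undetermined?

undetermined

Following every chain through Z: below Z we get L, F, W, J, P, Q.
G is not reached, and no chain runs the other way from G to Z.
So the given relations leave the order of Z and G undetermined.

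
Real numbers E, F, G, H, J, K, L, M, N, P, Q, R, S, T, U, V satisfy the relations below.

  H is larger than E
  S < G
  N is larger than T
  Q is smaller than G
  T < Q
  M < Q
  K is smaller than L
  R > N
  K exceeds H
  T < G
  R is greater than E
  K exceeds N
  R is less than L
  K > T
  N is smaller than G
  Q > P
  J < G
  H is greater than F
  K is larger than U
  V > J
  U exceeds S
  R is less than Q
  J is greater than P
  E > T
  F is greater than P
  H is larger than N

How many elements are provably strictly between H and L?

The relations place H below L. An element lies strictly between them when it is forced above H and also forced below L.
Above H: {K}. Below L: {S, P, U, T, N, E, R, F, K}.
Intersection: {K} — 1.

1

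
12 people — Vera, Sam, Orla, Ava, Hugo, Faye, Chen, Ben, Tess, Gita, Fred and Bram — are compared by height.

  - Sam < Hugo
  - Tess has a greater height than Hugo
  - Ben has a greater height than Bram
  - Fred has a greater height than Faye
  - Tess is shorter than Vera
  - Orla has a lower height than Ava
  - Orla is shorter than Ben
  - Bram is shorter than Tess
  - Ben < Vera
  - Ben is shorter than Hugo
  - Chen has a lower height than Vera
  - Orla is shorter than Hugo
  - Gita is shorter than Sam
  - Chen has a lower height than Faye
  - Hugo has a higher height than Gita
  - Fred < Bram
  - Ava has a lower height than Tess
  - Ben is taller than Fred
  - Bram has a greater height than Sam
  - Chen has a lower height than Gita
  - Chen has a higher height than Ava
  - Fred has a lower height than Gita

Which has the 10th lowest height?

Hugo

Piecing the relations together gives one ordering: Orla < Ava < Chen < Faye < Fred < Gita < Sam < Bram < Ben < Hugo < Tess < Vera.
Counting 10 from the smallest end gives Hugo.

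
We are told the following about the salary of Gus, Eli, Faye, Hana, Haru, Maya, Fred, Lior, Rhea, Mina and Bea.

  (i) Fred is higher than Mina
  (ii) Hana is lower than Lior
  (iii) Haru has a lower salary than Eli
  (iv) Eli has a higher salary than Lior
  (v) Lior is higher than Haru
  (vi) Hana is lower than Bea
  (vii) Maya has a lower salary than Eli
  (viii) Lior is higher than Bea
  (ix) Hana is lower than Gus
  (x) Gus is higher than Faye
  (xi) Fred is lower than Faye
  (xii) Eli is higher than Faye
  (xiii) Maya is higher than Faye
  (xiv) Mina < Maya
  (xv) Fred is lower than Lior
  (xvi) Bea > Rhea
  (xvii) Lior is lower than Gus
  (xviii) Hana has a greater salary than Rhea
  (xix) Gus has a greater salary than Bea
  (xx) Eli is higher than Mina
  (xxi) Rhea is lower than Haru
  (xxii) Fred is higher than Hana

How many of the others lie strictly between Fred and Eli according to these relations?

3

The relations place Fred below Eli. An element lies strictly between them when it is forced above Fred and also forced below Eli.
Above Fred: {Faye, Maya, Lior, Gus}. Below Eli: {Rhea, Mina, Hana, Haru, Faye, Bea, Maya, Lior}.
Intersection: {Faye, Maya, Lior} — 3.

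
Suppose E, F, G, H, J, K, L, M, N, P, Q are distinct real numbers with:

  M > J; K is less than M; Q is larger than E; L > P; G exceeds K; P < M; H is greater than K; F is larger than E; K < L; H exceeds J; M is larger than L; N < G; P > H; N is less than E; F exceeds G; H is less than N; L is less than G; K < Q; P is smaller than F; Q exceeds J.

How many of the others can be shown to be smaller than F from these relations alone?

8

Directly below F: P, G, E.
One step further: K, H, L, N (7 so far).
One step further: J (8 so far).
Nothing else is reachable below F; 8 in all.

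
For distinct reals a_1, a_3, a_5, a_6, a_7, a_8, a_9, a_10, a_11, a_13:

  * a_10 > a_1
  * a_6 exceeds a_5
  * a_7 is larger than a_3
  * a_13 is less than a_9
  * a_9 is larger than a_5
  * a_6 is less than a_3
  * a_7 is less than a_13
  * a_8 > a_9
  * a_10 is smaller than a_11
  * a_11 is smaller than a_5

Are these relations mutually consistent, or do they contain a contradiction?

consistent

Every relation is compatible with a_1 < a_10 < a_11 < a_5 < a_6 < a_3 < a_7 < a_13 < a_9 < a_8; the set is consistent.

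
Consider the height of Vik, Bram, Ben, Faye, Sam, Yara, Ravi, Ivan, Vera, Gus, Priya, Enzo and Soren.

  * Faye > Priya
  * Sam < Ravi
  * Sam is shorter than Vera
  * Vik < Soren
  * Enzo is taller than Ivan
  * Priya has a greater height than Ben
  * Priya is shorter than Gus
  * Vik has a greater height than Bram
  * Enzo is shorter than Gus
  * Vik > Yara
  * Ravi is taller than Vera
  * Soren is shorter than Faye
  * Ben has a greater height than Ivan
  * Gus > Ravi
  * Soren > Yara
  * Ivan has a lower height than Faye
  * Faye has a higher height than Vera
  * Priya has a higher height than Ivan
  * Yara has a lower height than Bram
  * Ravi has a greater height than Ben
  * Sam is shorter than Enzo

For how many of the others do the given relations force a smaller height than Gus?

7

From Gus the given relations immediately reach Priya, Enzo, Ravi.
From those, Ivan, Ben, Sam, Vera — 7 in total.
No other element is forced below Gus by the given relations, so the count is 7.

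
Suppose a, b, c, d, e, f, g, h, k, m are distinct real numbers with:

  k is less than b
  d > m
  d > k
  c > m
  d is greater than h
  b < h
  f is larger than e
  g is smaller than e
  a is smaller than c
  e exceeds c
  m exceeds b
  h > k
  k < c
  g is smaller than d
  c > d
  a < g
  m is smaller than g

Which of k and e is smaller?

k

Link the given pairs in sequence: k < b; b < h; h < d; d < c; c < e.
Chaining these gives k < b < h < d < c < e.
So k < e; k is the smaller of the two.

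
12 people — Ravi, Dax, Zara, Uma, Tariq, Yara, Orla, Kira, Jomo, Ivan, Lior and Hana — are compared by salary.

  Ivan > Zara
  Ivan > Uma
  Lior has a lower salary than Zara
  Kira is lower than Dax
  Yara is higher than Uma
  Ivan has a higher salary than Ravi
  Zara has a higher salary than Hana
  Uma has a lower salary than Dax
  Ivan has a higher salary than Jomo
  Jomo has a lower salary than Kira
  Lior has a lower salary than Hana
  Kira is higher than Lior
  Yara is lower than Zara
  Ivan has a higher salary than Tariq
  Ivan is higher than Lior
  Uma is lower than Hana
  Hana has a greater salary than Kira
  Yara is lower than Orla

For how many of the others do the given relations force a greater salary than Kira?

4

The elements the relations force above Kira are Hana, Zara, Dax, Ivan — no chain reaches any other.
That is 4.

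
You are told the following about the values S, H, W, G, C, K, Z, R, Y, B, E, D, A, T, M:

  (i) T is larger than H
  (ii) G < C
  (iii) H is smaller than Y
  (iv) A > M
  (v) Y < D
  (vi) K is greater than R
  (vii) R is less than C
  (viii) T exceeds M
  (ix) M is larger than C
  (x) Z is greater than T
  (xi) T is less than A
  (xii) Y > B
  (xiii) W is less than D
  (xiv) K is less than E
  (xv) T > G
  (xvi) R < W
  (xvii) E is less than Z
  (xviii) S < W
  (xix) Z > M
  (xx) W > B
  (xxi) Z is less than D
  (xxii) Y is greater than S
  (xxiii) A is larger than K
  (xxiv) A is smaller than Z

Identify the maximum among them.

Chaining downward from D: directly below it, W, Y, Z; then B, R, S, H, E, M, T, A; then G, C, K.
That covers every other element, and nothing is given above D, so D is the maximum.

D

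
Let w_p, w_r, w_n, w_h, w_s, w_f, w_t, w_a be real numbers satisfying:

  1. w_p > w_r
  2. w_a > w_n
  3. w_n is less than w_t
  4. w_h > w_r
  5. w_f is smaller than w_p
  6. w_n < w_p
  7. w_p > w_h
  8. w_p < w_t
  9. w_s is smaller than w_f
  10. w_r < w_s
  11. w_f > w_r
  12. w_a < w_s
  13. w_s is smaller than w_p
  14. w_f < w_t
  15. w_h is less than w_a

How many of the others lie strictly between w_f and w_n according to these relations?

Chaining upward from w_n reaches: w_a, w_s, w_p, w_t.
Chaining downward from w_f reaches: w_r, w_h, w_a, w_s.
Strictly between w_n and w_f are those in both lists: w_a, w_s — 2 elements.

2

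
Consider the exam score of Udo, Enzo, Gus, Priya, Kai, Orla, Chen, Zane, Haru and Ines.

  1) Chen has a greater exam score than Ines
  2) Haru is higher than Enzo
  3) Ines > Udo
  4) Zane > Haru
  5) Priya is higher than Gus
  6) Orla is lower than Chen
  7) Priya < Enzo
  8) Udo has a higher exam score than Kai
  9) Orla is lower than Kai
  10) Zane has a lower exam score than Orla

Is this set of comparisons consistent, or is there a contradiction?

consistent

The single ordering Gus < Priya < Enzo < Haru < Zane < Orla < Kai < Udo < Ines < Chen satisfies every listed relation, so no contradiction arises.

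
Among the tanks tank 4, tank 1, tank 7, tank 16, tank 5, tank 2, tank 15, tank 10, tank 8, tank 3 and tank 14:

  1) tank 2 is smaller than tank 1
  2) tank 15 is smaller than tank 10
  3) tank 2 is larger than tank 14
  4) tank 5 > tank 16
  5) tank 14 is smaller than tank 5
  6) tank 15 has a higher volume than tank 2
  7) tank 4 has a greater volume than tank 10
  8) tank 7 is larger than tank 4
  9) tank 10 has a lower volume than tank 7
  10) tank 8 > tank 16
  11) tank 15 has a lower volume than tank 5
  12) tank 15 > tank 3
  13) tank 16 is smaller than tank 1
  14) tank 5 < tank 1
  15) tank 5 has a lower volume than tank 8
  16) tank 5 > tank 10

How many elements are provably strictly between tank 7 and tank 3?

3

The relations place tank 3 below tank 7. An element lies strictly between them when it is forced above tank 3 and also forced below tank 7.
Above tank 3: {tank 15, tank 10, tank 5, tank 4, tank 8, tank 1}. Below tank 7: {tank 14, tank 2, tank 15, tank 10, tank 4}.
Intersection: {tank 15, tank 10, tank 4} — 3.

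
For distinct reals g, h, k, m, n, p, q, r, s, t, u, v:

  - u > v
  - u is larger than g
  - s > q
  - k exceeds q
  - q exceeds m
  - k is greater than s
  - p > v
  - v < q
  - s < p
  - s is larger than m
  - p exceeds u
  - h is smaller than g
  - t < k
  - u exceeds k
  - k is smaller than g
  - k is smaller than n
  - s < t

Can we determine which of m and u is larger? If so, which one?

u

Link the given pairs in sequence: m < q; q < s; s < k; k < g; g < u.
Together: m < q < s < k < g < u.
So u is larger.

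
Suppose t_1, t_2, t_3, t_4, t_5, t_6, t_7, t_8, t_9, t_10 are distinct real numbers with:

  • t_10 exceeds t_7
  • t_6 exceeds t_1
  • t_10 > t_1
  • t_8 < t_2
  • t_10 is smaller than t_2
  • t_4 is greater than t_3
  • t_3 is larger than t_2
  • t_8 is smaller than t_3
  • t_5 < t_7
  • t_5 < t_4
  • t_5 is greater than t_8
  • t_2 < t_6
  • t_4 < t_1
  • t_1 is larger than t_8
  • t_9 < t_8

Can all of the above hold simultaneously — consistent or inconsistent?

inconsistent

We have t_1 < t_10 stated directly, yet also t_10 < t_2 < t_3 < t_4 < t_1 by chaining the others — so t_10 < t_1. Contradiction.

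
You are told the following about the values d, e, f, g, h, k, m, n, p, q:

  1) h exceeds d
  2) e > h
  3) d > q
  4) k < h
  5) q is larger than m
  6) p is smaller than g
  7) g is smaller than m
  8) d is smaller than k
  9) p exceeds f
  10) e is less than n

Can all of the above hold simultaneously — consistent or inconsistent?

consistent

Every relation is compatible with f < p < g < m < q < d < k < h < e < n; the set is consistent.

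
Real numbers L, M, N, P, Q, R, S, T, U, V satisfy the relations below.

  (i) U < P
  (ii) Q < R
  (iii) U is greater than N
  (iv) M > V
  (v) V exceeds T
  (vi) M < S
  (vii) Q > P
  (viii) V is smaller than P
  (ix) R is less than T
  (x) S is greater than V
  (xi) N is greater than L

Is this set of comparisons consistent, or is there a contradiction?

inconsistent

Chaining the given relations yields P < Q < R < T < V, so P < V. But one relation states V < P. These cannot both hold.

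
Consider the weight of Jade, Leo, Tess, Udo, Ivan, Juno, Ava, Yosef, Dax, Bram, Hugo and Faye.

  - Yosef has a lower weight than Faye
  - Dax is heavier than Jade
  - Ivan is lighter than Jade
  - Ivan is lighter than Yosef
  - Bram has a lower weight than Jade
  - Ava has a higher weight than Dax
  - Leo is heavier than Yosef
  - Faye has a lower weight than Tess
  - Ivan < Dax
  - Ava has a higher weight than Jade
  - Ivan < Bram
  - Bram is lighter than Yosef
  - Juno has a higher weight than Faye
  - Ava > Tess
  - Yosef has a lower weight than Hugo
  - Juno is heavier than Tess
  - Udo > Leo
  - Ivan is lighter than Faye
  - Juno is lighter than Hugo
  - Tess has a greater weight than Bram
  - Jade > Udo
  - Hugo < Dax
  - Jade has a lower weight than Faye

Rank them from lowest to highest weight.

Nothing is placed below Ivan, so it is least; from there Ivan < Bram; Bram < Yosef; Yosef < Leo; Leo < Udo; Udo < Jade; Jade < Faye; Faye < Tess; Tess < Juno; Juno < Hugo; Hugo < Dax; Dax < Ava, each given directly.

Ivan < Bram < Yosef < Leo < Udo < Jade < Faye < Tess < Juno < Hugo < Dax < Ava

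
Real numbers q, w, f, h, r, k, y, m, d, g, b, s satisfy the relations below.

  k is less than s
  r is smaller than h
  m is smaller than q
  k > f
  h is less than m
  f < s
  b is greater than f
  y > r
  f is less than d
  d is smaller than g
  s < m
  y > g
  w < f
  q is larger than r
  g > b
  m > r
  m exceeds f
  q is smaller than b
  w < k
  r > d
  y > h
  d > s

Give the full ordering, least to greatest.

w < f < k < s < d < r < h < m < q < b < g < y

Each adjacent pair is fixed by a given relation: w < f; f < k; k < s; s < d; d < r; r < h; h < m; m < q; q < b; b < g; g < y. Chaining them end to end gives the full order.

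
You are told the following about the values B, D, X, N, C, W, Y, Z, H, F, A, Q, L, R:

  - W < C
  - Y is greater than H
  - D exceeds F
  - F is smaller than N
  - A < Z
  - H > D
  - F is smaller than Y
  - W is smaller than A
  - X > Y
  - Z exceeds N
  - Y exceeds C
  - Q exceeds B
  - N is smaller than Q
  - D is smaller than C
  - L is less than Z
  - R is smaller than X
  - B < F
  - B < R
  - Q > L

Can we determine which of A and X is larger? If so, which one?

Following every chain through A: above A we get Z; below A we get W.
X is not reached, and no chain runs the other way from X to A.
So the given relations leave the order of A and X undetermined.

undetermined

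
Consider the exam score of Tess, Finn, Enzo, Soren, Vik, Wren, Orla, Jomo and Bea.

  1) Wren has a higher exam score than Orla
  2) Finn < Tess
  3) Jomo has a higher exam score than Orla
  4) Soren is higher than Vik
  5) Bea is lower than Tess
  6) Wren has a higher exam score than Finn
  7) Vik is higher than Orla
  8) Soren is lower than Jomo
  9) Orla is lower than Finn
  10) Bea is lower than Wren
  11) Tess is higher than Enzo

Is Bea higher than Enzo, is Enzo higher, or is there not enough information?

Following every chain through Bea: above Bea we get Tess, Wren.
Enzo is not reached, and no chain runs the other way from Enzo to Bea.
So the given relations leave the order of Bea and Enzo undetermined.

undetermined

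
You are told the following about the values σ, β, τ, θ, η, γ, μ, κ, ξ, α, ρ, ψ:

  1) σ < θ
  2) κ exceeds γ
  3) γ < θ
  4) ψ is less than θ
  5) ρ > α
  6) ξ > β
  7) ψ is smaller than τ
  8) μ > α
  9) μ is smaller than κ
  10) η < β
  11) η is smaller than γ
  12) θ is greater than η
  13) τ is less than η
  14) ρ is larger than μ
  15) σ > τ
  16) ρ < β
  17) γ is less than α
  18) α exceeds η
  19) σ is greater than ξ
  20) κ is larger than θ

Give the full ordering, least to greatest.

The consecutive links are each given: ψ < τ; τ < η; η < γ; γ < α; α < μ; μ < ρ; ρ < β; β < ξ; ξ < σ; σ < θ; θ < κ.

ψ < τ < η < γ < α < μ < ρ < β < ξ < σ < θ < κ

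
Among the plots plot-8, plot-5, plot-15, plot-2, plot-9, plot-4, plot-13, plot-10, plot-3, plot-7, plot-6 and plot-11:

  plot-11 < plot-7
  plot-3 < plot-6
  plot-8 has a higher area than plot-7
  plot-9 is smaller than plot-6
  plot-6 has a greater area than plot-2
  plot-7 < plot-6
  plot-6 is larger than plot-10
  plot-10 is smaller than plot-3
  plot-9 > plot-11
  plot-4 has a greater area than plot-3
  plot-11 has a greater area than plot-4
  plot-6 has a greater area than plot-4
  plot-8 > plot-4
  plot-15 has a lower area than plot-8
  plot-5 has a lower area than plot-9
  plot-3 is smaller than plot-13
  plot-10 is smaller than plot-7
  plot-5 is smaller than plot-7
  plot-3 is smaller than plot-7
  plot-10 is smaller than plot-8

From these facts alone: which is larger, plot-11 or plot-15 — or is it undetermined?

Following every chain through plot-15: above plot-15 we get plot-8.
plot-11 is not reached, and no chain runs the other way from plot-11 to plot-15.
So the given relations leave the order of plot-15 and plot-11 undetermined.

undetermined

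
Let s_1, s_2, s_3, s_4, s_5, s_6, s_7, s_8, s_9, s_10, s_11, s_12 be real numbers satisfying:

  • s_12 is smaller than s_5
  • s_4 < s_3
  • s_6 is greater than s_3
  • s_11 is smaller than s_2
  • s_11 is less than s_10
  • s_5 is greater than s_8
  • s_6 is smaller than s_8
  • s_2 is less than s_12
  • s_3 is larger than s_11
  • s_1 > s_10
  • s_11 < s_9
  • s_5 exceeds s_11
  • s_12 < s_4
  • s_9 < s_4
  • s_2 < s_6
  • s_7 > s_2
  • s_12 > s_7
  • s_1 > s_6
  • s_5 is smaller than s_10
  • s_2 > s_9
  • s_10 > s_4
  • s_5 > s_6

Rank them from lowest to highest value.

s_11 < s_9 < s_2 < s_7 < s_12 < s_4 < s_3 < s_6 < s_8 < s_5 < s_10 < s_1

Each adjacent pair is fixed by a given relation: s_11 < s_9; s_9 < s_2; s_2 < s_7; s_7 < s_12; s_12 < s_4; s_4 < s_3; s_3 < s_6; s_6 < s_8; s_8 < s_5; s_5 < s_10; s_10 < s_1. Chaining them end to end gives the full order.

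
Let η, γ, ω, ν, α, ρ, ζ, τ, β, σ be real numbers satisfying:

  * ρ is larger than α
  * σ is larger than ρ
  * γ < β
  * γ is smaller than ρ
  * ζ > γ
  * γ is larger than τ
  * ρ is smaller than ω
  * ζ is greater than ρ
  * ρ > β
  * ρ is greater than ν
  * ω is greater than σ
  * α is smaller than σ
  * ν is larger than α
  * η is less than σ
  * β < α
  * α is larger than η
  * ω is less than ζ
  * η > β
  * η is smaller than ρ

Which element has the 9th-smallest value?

ω

Chaining the given pairs: τ < γ < β < η < α < ν < ρ < σ < ω < ζ.
Counting 9 from the smallest end gives ω.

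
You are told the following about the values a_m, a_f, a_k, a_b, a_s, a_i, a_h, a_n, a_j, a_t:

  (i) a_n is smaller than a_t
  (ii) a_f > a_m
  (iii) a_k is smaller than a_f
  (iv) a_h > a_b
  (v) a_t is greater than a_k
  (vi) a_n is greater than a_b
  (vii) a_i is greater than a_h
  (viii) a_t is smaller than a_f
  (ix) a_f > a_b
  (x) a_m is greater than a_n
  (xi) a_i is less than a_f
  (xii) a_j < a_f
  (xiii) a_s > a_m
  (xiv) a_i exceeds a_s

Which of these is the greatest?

Chaining downward from a_f: directly below it, a_b, a_k, a_j, a_m, a_i, a_t; then a_n, a_h, a_s.
That covers every other element, and nothing is given above a_f, so a_f is the greatest.

a_f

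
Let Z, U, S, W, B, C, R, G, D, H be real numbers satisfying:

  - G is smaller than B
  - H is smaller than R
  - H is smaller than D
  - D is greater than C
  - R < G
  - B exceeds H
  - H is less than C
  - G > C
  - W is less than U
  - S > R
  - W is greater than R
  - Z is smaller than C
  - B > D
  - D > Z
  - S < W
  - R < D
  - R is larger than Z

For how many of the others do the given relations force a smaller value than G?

The elements the relations force below G are H, Z, R, C — no chain reaches any other.
That is 4.

4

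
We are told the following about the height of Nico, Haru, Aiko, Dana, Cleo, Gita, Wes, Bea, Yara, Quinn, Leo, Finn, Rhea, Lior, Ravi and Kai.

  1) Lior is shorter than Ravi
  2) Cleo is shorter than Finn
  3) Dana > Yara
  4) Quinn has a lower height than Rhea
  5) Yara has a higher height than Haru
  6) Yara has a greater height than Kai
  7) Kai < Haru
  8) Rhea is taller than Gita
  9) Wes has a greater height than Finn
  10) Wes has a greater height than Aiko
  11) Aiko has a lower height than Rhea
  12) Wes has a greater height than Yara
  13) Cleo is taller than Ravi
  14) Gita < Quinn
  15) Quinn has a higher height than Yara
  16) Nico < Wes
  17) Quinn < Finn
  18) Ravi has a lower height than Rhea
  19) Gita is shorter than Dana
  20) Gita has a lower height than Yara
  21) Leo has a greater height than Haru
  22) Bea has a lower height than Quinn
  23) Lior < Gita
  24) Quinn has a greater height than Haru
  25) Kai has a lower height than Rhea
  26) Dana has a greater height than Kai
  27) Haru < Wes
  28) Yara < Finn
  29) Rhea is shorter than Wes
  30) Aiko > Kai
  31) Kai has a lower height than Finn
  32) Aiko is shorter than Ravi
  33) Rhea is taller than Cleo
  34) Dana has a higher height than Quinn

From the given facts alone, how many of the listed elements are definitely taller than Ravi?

From Ravi the given relations immediately reach Cleo, Rhea.
From those, Finn, Wes — 4 in total.
No other element is forced above Ravi by the given relations, so the count is 4.

4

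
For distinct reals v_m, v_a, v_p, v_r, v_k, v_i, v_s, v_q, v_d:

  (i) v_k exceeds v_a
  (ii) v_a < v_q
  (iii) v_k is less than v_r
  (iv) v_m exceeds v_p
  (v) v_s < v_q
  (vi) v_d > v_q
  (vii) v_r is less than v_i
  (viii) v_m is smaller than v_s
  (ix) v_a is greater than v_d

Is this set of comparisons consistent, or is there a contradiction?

We have v_a < v_q stated directly, yet also v_q < v_d < v_a by chaining the others — so v_q < v_a. Contradiction.

inconsistent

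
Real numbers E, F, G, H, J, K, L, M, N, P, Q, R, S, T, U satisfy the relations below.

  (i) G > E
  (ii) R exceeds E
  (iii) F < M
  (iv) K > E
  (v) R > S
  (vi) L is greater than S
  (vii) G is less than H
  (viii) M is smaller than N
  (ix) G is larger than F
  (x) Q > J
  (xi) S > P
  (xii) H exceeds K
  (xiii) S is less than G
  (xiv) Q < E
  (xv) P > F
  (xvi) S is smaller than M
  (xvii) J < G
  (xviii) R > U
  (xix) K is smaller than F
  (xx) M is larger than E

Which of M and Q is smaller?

Q < E and E < K give Q < K.
Then K < F extends the chain to F.
With F < P: Q < E < K < F < P.
With P < S: Q < E < K < F < P < S.
With S < M: Q < E < K < F < P < S < M.
So Q < M; Q is the smaller of the two.

Q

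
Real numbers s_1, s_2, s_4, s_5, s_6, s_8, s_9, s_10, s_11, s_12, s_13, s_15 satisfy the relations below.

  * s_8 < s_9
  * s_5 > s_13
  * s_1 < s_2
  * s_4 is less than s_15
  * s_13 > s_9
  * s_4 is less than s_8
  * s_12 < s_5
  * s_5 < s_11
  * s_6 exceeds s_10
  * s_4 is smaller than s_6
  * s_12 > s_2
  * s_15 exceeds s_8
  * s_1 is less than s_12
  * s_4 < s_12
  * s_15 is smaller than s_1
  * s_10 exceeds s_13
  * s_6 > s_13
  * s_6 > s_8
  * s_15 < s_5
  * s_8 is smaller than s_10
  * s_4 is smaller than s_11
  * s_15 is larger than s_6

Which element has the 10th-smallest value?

Chaining the given pairs: s_4 < s_8 < s_9 < s_13 < s_10 < s_6 < s_15 < s_1 < s_2 < s_12 < s_5 < s_11.
Counting 10 from the smallest end gives s_12.

s_12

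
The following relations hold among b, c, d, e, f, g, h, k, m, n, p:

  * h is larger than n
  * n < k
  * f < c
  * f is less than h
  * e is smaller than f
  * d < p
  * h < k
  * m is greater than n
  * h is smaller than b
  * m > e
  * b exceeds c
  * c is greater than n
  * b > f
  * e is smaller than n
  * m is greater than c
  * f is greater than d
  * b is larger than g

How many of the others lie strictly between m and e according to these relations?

3

Chaining upward from e reaches: n, f, c, h, b, k.
Chaining downward from m reaches: n, d, f, c.
Strictly between e and m are those in both lists: n, f, c — 3 elements.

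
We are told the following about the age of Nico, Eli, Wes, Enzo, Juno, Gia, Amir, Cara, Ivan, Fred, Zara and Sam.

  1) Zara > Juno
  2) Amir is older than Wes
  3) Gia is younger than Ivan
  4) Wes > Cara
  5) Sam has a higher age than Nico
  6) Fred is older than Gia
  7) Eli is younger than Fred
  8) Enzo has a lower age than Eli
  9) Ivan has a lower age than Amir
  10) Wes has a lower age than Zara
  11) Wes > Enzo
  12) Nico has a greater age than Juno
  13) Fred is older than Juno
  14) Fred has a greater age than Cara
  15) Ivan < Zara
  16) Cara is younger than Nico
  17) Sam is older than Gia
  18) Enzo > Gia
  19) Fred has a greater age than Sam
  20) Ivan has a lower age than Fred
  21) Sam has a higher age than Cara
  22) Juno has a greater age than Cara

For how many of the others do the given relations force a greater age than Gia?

Directly above Gia: Ivan, Enzo, Sam, Fred.
One step further: Eli, Wes, Amir, Zara (8 so far).
Nothing else is reachable above Gia; 8 in all.

8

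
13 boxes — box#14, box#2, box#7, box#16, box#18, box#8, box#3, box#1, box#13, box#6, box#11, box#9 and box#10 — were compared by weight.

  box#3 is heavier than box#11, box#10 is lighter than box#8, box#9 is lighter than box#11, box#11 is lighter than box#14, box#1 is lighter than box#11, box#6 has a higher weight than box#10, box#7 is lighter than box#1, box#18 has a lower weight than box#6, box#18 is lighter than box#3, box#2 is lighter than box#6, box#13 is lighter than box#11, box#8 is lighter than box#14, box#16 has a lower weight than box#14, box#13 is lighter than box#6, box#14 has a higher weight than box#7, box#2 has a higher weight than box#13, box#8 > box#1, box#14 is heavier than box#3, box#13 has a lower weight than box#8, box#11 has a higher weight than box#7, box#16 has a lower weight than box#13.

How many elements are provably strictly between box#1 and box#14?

Chaining upward from box#1 reaches: box#11, box#8, box#3.
Chaining downward from box#14 reaches: box#7, box#16, box#13, box#18, box#9, box#11, box#10, box#8, box#3.
Strictly between box#1 and box#14 are those in both lists: box#11, box#8, box#3 — 3 elements.

3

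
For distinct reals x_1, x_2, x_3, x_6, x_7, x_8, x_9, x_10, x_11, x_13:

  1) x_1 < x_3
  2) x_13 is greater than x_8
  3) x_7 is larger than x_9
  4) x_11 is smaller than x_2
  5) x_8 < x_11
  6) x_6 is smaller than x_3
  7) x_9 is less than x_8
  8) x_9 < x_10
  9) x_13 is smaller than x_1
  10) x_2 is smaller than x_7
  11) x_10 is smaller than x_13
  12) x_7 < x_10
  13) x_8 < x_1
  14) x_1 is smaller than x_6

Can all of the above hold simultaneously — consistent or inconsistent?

The single ordering x_9 < x_8 < x_11 < x_2 < x_7 < x_10 < x_13 < x_1 < x_6 < x_3 satisfies every listed relation, so no contradiction arises.

consistent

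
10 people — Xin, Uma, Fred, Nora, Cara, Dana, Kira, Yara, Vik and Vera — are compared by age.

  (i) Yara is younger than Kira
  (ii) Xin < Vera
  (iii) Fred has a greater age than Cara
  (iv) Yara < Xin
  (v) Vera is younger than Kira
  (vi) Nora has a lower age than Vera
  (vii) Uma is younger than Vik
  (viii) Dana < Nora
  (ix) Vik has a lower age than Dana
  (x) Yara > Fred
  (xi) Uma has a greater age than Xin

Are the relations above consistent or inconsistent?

consistent

Every relation is compatible with Cara < Fred < Yara < Xin < Uma < Vik < Dana < Nora < Vera < Kira; the set is consistent.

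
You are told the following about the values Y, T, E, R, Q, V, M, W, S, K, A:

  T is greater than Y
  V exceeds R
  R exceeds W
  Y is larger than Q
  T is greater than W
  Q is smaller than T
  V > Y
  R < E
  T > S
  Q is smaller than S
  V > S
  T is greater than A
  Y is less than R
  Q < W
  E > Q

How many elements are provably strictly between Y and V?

Chaining upward from Y reaches: T, R, E.
Chaining downward from V reaches: Q, S, W, R.
Strictly between Y and V are those in both lists: R — 1 element.

1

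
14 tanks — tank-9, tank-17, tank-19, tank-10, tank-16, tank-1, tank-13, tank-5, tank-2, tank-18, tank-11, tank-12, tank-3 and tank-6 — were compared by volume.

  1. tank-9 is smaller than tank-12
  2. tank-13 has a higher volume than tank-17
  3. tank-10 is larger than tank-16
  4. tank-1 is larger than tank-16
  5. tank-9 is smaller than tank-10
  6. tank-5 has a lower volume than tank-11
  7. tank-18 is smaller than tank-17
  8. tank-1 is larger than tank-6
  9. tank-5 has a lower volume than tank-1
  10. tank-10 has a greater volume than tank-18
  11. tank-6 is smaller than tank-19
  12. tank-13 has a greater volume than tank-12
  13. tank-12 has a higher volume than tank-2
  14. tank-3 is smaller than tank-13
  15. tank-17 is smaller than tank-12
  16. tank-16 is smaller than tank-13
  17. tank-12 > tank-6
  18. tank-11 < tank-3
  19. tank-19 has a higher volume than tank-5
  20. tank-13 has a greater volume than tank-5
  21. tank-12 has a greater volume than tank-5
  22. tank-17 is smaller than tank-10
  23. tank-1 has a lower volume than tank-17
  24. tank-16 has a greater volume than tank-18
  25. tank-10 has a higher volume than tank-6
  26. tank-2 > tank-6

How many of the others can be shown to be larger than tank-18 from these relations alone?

Directly above tank-18: tank-16, tank-17, tank-10.
One step further: tank-1, tank-12, tank-13 (6 so far).
Nothing else is reachable above tank-18; 6 in all.

6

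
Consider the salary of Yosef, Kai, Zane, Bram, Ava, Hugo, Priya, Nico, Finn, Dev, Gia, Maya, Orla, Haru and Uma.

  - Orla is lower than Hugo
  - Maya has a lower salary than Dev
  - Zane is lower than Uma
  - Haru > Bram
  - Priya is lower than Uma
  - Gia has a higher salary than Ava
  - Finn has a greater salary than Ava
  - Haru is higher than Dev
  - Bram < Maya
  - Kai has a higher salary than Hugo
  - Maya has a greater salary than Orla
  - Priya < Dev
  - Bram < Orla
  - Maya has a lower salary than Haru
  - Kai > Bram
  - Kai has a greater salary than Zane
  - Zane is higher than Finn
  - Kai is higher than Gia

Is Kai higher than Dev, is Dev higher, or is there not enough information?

Following every chain through Dev: above Dev we get Haru; below Dev we get Priya, Bram, Orla, Maya.
Kai is not reached, and no chain runs the other way from Kai to Dev.
So the given relations leave the order of Dev and Kai undetermined.

undetermined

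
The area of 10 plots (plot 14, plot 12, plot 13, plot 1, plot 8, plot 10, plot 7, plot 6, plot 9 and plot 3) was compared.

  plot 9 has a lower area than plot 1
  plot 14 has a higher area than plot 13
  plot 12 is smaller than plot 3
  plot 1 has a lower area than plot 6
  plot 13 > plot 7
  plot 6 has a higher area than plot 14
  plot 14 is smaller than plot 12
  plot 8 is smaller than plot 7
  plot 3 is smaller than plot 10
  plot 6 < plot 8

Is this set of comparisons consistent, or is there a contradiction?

inconsistent

We have plot 14 < plot 6 stated directly, yet also plot 6 < plot 8 < plot 7 < plot 13 < plot 14 by chaining the others — so plot 6 < plot 14. Contradiction.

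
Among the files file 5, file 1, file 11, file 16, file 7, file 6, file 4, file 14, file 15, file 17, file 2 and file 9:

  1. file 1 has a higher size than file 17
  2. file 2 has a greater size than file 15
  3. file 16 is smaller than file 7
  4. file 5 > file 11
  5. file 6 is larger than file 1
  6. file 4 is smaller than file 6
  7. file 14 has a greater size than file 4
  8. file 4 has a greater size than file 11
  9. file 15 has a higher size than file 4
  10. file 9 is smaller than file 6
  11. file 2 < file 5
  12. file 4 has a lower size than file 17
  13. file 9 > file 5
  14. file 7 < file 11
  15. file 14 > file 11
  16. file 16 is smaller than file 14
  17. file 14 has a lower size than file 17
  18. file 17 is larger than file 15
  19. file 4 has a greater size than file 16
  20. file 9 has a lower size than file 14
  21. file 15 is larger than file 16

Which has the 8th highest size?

The consecutive relations fix a unique order: file 16 < file 7 < file 11 < file 4 < file 15 < file 2 < file 5 < file 9 < file 14 < file 17 < file 1 < file 6.
The 8th largest is file 15.

file 15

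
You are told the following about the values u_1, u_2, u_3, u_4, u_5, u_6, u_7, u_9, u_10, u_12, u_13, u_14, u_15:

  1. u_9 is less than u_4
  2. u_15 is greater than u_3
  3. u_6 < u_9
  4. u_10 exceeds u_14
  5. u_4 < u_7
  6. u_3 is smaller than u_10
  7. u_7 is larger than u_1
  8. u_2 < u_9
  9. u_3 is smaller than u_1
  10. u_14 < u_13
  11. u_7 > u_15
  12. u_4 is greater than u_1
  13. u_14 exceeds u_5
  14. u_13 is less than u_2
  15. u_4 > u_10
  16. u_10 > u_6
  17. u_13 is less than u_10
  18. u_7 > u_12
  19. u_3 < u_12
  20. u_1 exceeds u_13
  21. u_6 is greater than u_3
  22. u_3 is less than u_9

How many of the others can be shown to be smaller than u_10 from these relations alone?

5

From u_10 the given relations immediately reach u_3, u_14, u_13, u_6.
From those, u_5 — 5 in total.
No other element is forced below u_10 by the given relations, so the count is 5.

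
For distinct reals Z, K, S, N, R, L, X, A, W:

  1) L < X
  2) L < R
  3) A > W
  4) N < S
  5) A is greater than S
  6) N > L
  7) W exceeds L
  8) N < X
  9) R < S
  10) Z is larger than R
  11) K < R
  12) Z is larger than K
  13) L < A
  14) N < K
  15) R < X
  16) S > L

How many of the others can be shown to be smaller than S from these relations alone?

The elements the relations force below S are L, N, K, R — no chain reaches any other.
That is 4.

4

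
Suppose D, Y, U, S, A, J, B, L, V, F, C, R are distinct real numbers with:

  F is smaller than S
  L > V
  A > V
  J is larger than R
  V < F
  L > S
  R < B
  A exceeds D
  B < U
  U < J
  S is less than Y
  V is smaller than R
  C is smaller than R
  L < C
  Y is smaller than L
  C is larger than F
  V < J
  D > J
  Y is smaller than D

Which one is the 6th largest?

R

The consecutive relations fix a unique order: V < F < S < Y < L < C < R < B < U < J < D < A.
The 6th largest is R.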